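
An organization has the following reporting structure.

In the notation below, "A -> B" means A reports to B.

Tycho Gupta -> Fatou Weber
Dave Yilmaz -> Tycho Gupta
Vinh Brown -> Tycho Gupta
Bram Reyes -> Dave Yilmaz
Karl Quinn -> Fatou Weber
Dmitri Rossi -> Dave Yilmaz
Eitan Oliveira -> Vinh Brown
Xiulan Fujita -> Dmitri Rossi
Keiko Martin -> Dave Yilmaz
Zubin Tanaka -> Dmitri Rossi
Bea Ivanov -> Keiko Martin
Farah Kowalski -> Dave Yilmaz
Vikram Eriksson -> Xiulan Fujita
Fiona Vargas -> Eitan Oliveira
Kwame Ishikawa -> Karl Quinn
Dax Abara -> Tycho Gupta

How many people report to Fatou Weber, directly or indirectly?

Fatou Weber directly manages Tycho Gupta, Karl Quinn. Under Tycho Gupta: Dax Abara, Vinh Brown, Eitan Oliveira, Fiona Vargas, Dave Yilmaz, Farah Kowalski, Keiko Martin, Bea Ivanov, Dmitri Rossi, Zubin Tanaka, Xiulan Fujita, Vikram Eriksson, Bram Reyes (13). Under Karl Quinn: Kwame Ishikawa (1). So Fatou Weber's organization is 2 direct reports plus everyone under them: 14 + 2 = 16.

16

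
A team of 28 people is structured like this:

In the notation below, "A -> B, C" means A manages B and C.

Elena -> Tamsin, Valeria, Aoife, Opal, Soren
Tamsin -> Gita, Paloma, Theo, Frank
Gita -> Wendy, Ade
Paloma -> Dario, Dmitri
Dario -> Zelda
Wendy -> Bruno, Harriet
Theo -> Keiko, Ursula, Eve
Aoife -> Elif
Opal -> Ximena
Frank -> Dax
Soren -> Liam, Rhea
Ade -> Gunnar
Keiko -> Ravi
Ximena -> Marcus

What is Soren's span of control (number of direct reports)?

2

Soren directly manages Liam, Rhea. That is 2 direct reports.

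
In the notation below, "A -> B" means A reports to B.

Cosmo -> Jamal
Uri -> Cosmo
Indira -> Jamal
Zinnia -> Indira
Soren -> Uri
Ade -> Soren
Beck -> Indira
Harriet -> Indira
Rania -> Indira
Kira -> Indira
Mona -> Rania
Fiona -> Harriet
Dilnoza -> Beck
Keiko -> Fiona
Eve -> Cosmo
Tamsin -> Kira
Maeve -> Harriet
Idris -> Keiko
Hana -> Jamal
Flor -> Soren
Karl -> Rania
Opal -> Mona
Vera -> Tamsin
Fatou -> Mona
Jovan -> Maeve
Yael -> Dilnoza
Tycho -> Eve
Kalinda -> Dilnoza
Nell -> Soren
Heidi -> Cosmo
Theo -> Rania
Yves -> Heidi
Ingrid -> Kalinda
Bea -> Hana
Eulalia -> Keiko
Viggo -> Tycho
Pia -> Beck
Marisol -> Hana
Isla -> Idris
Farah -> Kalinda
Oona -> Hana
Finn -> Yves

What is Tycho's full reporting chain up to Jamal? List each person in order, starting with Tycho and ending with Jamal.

Tycho -> Eve -> Cosmo -> Jamal

Tycho reports to Eve. Eve reports to Cosmo. Cosmo reports to Jamal. Jamal is at the top.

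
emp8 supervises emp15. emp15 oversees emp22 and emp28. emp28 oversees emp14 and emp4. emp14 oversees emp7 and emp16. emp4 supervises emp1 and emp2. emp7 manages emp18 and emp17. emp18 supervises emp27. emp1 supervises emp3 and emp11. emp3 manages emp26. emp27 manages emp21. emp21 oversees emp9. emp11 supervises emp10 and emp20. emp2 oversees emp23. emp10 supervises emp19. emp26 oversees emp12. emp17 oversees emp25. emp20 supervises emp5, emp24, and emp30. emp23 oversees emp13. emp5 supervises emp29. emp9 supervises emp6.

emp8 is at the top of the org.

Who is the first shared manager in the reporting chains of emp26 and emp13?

emp26's chain of managers is emp3, emp1, emp4, emp28, emp15, emp8. emp13's chain of managers is emp23, emp2, emp4, emp28, emp15, emp8. The first manager that appears in both chains is emp4.

emp4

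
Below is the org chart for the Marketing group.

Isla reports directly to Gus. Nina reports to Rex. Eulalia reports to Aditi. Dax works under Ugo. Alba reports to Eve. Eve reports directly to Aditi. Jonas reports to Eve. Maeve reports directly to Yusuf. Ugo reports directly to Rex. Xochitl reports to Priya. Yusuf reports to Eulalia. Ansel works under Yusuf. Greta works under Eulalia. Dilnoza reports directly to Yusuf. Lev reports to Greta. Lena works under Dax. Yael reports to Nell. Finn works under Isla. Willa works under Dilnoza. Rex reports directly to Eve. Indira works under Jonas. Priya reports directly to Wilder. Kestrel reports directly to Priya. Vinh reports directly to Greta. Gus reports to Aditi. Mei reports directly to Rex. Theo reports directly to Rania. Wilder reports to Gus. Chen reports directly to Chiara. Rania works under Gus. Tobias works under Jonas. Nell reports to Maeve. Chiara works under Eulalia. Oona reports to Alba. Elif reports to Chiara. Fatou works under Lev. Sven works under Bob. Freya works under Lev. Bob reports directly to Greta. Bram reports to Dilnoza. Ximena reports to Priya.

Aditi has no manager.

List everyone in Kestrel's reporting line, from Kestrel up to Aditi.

Kestrel -> Priya -> Wilder -> Gus -> Aditi

Kestrel reports to Priya. Priya reports to Wilder. Wilder reports to Gus. Gus reports to Aditi. Aditi is at the top.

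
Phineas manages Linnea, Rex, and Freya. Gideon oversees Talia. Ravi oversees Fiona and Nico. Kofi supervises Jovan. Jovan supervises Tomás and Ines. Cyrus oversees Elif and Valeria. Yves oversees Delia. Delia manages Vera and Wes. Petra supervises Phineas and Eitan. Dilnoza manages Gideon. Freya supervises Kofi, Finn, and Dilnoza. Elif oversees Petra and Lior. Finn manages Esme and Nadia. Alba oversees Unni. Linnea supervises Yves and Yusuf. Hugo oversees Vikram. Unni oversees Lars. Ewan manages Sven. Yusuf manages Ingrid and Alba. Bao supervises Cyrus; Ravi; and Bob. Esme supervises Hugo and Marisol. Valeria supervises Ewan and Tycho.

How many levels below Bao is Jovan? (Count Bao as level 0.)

Chain from Jovan up to Bao: Jovan → Kofi → Freya → Phineas → Petra → Elif → Cyrus → Bao. That is 7 steps up, so Jovan is 7 levels below Bao.

7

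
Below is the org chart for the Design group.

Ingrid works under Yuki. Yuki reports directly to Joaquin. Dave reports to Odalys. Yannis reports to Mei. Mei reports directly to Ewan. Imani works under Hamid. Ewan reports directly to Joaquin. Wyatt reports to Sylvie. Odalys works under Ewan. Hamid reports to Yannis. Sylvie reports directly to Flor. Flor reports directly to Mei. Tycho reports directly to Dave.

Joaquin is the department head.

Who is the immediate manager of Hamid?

Hamid reports directly to Yannis.

Yannis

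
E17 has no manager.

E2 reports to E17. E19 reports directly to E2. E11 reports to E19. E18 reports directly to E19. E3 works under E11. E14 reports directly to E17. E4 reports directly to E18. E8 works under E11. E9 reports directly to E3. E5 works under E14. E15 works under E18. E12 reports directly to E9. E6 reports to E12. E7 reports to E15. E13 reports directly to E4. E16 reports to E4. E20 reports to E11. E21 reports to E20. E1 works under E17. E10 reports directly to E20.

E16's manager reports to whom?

E16 reports to E4, and E4 reports to E18. So E16's skip-level manager is E18.

E18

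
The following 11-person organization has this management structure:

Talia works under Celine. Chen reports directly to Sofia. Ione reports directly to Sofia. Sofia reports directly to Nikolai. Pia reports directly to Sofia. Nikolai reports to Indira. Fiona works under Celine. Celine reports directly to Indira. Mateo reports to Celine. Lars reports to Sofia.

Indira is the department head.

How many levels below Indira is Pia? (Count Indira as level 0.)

Chain from Pia up to Indira: Pia → Sofia → Nikolai → Indira. That is 3 steps up, so Pia is 3 levels below Indira.

3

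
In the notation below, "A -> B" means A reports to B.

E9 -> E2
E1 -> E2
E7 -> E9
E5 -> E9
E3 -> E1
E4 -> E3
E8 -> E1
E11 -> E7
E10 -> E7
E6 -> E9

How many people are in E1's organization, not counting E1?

3

E1 directly manages E3, E8. Under E3: E4 (1). E8 has no reports. So E1's organization is 2 direct reports plus everyone under them: 2 + 1 = 3.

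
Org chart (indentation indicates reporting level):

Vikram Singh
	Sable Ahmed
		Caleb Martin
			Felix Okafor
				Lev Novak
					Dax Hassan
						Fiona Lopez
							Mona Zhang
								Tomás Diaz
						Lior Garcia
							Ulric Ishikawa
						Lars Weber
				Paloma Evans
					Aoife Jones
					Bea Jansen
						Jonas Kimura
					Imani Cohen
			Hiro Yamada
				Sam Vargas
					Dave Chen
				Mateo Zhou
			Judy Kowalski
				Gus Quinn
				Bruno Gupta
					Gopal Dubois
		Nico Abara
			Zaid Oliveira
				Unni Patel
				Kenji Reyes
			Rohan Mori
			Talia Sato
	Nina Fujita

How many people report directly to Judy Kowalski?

2

Judy Kowalski directly manages Gus Quinn, Bruno Gupta. That is 2 direct reports.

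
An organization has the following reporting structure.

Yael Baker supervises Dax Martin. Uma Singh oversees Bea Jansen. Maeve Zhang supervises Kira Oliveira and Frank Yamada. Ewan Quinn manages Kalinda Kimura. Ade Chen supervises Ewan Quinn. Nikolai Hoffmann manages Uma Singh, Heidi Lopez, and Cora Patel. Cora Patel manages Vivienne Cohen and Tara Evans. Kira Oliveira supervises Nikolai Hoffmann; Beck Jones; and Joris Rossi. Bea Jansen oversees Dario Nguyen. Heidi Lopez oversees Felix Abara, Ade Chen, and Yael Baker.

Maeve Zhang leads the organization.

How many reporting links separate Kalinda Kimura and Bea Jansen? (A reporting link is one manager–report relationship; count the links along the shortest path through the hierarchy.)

6

Kalinda Kimura is 4 levels below Nikolai Hoffmann, and Bea Jansen is 2 levels below Nikolai Hoffmann (their lowest common manager). The shortest path runs up from Kalinda Kimura to Nikolai Hoffmann and back down to Bea Jansen: 4 + 2 = 6 links.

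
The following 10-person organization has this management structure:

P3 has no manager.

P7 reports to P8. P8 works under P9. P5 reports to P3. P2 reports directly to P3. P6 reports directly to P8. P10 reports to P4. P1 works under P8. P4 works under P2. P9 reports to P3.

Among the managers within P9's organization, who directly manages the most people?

P8

Direct-report counts within P9's organization: P9 has 1; P8 has 3. The largest is 3, held by P8.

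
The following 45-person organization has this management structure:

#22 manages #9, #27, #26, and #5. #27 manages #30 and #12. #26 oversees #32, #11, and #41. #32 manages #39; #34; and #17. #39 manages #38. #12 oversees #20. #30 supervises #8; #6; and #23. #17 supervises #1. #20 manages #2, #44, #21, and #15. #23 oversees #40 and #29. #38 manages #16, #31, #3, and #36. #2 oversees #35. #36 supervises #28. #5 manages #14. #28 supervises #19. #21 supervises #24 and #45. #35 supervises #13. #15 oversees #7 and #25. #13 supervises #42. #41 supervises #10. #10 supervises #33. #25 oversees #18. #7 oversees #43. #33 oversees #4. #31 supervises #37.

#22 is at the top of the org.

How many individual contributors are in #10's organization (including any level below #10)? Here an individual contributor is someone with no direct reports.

The only person in #10's organization with no one reporting to them is #4. That is 1.

1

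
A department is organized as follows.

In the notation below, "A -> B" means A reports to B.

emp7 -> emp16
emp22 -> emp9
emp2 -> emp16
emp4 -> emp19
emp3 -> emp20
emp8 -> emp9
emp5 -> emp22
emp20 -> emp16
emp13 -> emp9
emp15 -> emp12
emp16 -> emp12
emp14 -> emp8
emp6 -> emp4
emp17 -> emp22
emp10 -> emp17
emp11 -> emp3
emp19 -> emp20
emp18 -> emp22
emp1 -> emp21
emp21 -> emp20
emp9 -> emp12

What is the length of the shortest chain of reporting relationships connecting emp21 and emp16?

emp21 is in emp16's organization: the chain from emp21 up to emp16 is emp21 → emp20 → emp16, which is 2 links.

2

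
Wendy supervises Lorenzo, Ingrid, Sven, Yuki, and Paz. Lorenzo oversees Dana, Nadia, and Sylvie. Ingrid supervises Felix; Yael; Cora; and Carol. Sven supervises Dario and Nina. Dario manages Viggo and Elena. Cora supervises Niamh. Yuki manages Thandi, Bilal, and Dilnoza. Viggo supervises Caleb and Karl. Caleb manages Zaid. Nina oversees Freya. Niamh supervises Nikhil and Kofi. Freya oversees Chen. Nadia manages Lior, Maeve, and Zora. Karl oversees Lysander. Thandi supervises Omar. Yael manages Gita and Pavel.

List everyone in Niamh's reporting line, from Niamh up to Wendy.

Niamh -> Cora -> Ingrid -> Wendy

Niamh reports to Cora. Cora reports to Ingrid. Ingrid reports to Wendy. Wendy is at the top.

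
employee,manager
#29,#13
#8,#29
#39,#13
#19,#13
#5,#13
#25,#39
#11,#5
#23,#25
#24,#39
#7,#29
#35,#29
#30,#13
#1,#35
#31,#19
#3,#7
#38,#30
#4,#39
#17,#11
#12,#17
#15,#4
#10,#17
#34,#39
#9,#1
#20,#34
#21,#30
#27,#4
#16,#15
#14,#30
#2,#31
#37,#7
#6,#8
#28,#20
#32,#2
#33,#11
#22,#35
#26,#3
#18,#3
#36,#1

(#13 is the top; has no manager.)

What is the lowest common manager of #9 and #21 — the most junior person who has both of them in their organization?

#9's chain of managers is #1, #35, #29, #13. #21's chain of managers is #30, #13. The first manager that appears in both chains is #13.

#13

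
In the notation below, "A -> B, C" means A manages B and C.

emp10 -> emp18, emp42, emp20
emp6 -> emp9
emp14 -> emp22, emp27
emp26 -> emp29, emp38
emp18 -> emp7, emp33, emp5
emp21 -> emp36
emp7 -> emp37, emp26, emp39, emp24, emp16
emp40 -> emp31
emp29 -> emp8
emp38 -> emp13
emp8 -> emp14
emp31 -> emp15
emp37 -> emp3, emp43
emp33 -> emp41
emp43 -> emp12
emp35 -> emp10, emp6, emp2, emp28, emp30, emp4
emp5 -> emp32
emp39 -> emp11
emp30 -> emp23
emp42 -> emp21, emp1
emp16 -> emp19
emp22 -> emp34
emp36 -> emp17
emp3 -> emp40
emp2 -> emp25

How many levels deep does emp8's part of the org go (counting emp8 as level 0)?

The longest chain under emp8 runs emp8 → emp14 → emp22 → emp34, which is 3 levels below emp8.

3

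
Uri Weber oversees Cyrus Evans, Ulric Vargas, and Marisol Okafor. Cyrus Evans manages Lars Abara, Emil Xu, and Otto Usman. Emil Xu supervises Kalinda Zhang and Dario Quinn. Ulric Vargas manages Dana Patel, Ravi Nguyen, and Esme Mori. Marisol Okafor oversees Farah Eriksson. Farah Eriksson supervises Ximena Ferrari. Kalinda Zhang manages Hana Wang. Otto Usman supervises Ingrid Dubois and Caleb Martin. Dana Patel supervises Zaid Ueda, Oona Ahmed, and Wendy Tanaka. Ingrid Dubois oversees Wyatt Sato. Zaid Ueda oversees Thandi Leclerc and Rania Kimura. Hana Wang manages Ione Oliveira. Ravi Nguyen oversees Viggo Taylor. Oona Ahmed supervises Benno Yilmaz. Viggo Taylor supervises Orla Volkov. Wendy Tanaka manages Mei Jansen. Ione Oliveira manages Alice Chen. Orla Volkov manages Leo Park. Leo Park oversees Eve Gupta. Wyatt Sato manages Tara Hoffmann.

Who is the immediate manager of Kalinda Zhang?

Kalinda Zhang reports directly to Emil Xu.

Emil Xu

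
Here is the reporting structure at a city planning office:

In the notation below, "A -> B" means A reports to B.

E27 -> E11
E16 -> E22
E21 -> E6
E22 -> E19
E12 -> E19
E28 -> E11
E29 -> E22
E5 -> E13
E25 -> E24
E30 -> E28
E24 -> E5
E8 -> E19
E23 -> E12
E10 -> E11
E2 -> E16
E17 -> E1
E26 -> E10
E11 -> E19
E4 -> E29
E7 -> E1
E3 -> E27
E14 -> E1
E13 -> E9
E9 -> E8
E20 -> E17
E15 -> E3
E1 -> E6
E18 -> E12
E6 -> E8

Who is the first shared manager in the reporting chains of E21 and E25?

E21's chain of managers is E6, E8, E19. E25's chain of managers is E24, E5, E13, E9, E8, E19. The first manager that appears in both chains is E8.

E8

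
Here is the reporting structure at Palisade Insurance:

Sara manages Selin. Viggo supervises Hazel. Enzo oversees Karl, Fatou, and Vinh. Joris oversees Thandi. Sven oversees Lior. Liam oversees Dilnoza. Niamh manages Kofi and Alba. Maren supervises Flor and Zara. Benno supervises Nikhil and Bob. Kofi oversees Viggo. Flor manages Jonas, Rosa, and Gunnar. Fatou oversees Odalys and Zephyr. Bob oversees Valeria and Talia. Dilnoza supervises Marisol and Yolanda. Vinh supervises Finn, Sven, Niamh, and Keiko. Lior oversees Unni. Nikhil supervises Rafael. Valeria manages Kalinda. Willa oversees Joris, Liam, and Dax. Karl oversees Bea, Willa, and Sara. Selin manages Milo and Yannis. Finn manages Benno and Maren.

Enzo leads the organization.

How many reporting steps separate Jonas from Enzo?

Chain from Jonas up to Enzo: Jonas → Flor → Maren → Finn → Vinh → Enzo. That is 5 steps up, so Jonas is 5 levels below Enzo.

5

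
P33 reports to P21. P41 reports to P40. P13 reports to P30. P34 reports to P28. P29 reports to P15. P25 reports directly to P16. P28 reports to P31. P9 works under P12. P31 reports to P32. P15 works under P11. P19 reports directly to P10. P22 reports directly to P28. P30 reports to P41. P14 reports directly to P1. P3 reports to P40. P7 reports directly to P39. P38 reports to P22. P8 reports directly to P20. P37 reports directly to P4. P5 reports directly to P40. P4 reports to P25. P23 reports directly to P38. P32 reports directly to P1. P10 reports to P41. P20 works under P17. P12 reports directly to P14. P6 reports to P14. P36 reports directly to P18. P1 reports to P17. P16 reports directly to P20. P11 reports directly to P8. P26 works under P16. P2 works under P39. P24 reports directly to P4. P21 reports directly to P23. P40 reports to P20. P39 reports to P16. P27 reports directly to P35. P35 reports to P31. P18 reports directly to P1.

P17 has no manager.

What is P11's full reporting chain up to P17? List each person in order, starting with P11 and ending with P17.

P11 reports to P8. P8 reports to P20. P20 reports to P17. P17 is at the top.

P11 -> P8 -> P20 -> P17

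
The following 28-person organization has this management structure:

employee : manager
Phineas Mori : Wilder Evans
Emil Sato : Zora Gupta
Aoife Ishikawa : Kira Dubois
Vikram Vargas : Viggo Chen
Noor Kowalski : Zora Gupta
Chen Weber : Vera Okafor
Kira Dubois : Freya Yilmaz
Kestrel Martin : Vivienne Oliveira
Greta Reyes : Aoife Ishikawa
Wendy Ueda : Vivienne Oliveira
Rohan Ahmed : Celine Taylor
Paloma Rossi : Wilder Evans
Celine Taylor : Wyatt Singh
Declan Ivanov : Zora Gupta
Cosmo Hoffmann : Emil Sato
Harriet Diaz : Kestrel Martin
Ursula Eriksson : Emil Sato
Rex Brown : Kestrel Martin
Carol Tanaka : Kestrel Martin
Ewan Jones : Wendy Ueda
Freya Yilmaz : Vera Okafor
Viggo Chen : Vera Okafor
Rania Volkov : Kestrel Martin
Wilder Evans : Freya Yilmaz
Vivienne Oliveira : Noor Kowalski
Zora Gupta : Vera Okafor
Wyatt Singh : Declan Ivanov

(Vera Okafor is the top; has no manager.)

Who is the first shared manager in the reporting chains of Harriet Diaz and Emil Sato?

Zora Gupta

Harriet Diaz's chain of managers is Kestrel Martin, Vivienne Oliveira, Noor Kowalski, Zora Gupta, Vera Okafor. Emil Sato's chain of managers is Zora Gupta, Vera Okafor. The first manager that appears in both chains is Zora Gupta.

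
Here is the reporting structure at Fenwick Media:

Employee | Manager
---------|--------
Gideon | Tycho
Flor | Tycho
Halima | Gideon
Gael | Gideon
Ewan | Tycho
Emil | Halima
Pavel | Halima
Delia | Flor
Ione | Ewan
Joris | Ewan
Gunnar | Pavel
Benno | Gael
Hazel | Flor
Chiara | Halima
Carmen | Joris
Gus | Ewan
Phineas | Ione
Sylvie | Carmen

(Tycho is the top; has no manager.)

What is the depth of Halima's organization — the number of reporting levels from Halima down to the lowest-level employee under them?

2

The longest chain under Halima runs Halima → Pavel → Gunnar, which is 2 levels below Halima.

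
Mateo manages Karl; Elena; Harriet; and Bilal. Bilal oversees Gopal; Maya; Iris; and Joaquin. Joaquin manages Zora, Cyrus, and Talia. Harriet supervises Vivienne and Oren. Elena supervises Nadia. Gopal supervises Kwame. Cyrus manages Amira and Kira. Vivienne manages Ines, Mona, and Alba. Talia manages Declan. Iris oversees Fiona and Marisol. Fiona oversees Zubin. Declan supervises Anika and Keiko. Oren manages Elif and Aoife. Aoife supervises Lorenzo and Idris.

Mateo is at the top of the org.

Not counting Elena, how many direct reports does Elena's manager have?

3

Elena reports to Mateo. Mateo's other direct reports are Bilal, Harriet, Karl — 3 peers.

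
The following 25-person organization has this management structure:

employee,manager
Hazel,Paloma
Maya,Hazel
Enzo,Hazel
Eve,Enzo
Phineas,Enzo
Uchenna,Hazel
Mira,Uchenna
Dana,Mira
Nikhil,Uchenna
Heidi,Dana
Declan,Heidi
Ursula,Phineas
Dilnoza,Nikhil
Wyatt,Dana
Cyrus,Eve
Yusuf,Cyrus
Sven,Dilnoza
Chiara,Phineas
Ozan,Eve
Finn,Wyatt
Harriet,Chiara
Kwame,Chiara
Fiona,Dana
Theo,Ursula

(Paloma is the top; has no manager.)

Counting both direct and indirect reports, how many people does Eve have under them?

Eve directly manages Cyrus, Ozan. Under Cyrus: Yusuf (1). Ozan has no reports. So Eve's organization is 2 direct reports plus everyone under them: 2 + 1 = 3.

3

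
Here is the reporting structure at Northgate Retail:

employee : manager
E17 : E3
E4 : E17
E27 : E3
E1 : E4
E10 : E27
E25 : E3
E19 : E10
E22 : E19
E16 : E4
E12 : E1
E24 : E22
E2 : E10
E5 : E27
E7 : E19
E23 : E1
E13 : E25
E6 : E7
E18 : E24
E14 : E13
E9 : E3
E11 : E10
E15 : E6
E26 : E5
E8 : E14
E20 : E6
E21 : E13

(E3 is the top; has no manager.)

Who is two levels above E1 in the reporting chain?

E17

E1 reports to E4, and E4 reports to E17. So E1's skip-level manager is E17.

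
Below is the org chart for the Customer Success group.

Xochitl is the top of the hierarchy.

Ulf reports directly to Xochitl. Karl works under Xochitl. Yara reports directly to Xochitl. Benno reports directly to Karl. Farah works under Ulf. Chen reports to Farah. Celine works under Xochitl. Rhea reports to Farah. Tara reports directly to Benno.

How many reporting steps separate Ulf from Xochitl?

Chain from Ulf up to Xochitl: Ulf → Xochitl. That is 1 step up, so Ulf is 1 level below Xochitl.

1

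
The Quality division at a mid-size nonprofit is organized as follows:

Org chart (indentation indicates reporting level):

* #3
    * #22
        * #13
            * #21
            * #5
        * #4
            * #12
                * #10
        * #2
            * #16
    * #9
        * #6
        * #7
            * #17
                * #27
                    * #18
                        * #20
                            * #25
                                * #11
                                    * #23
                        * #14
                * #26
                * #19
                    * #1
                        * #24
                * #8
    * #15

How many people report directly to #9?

2

#9 directly manages #6, #7. That is 2 direct reports.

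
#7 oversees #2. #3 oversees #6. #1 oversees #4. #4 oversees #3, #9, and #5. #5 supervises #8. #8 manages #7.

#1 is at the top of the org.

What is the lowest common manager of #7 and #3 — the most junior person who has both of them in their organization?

#4

#7's chain of managers is #8, #5, #4, #1. #3's chain of managers is #4, #1. The first manager that appears in both chains is #4.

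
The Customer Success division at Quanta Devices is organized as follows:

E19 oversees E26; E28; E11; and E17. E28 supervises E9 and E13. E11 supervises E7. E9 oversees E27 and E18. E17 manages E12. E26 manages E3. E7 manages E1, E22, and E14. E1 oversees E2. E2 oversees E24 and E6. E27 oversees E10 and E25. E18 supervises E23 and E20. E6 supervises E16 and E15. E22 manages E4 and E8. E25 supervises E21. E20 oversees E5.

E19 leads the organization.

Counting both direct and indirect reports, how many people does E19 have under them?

E19 directly manages E28, E11, E17, E26. Under E28: E13, E9, E18, E20, E5, E23, E27, E25, E21, E10 (10). Under E11: E7, E14, E22, E8, E4, E1, E2, E6, E15, E16, E24 (11). Under E17: E12 (1). Under E26: E3 (1). So E19's organization is 4 direct reports plus everyone under them: 11 + 12 + 2 + 2 = 27.

27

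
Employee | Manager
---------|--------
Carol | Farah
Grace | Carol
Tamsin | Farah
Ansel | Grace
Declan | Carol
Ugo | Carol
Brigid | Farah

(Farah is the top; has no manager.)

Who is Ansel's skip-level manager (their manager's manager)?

Ansel reports to Grace, and Grace reports to Carol. So Ansel's skip-level manager is Carol.

Carol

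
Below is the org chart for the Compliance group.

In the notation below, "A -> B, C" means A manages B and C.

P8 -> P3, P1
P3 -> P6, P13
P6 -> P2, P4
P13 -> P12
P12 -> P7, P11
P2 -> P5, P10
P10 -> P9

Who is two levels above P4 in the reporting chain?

P4 reports to P6, and P6 reports to P3. So P4's skip-level manager is P3.

P3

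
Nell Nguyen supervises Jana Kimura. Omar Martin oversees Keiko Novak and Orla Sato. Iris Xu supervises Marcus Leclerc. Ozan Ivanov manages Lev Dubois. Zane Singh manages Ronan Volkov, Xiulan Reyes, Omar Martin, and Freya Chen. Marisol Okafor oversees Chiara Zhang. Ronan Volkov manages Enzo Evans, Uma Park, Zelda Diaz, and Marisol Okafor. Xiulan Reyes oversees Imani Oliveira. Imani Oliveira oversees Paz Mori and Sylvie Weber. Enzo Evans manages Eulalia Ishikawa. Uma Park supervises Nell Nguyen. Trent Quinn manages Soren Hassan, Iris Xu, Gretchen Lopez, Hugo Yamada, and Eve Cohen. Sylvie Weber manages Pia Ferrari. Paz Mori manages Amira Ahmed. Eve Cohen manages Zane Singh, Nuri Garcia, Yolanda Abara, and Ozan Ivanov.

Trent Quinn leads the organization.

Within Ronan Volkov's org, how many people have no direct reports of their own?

4

The people in Ronan Volkov's organization with no one reporting to them are Chiara Zhang, Eulalia Ishikawa, Zelda Diaz, Jana Kimura. That is 4.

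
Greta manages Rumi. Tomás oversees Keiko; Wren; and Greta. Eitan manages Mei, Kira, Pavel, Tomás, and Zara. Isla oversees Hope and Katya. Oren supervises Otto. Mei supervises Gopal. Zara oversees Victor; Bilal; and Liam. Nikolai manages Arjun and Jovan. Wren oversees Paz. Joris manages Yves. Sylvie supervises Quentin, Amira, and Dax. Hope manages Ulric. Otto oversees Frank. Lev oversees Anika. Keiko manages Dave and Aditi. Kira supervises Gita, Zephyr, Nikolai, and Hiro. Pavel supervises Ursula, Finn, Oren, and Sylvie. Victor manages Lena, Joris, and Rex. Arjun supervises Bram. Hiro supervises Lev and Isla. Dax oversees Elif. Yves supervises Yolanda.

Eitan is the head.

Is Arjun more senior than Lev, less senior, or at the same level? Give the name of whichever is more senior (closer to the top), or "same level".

Both Arjun and Lev are 3 levels below Eitan.

same level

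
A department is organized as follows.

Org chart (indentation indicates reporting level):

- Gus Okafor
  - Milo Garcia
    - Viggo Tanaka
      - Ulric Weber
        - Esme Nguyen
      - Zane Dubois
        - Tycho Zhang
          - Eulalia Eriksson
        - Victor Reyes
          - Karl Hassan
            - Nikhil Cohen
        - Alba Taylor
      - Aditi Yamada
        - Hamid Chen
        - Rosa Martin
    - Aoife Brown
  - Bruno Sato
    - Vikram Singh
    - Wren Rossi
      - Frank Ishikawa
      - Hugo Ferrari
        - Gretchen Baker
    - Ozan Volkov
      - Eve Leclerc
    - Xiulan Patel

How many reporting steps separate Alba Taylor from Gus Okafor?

Chain from Alba Taylor up to Gus Okafor: Alba Taylor → Zane Dubois → Viggo Tanaka → Milo Garcia → Gus Okafor. That is 4 steps up, so Alba Taylor is 4 levels below Gus Okafor.

4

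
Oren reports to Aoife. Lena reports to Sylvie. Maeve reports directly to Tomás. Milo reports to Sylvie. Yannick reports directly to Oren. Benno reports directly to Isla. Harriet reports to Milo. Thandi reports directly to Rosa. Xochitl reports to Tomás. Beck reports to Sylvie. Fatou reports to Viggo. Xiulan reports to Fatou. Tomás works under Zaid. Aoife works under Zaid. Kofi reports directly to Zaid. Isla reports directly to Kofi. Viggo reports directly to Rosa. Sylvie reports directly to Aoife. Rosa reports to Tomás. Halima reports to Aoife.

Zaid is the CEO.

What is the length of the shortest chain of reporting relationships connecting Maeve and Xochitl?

2

Maeve is 1 level below Tomás, and Xochitl is 1 level below Tomás (their lowest common manager). The shortest path runs up from Maeve to Tomás and back down to Xochitl: 1 + 1 = 2 links.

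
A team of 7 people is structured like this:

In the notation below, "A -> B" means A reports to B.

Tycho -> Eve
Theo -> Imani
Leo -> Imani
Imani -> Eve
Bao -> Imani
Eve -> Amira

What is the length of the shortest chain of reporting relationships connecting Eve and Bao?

2

Bao is in Eve's organization: the chain from Bao up to Eve is Bao → Imani → Eve, which is 2 links.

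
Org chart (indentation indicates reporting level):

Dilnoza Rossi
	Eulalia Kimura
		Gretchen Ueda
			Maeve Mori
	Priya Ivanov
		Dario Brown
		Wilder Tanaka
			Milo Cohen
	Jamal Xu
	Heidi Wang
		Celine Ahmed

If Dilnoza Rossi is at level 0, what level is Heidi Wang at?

Chain from Heidi Wang up to Dilnoza Rossi: Heidi Wang → Dilnoza Rossi. That is 1 step up, so Heidi Wang is 1 level below Dilnoza Rossi.

1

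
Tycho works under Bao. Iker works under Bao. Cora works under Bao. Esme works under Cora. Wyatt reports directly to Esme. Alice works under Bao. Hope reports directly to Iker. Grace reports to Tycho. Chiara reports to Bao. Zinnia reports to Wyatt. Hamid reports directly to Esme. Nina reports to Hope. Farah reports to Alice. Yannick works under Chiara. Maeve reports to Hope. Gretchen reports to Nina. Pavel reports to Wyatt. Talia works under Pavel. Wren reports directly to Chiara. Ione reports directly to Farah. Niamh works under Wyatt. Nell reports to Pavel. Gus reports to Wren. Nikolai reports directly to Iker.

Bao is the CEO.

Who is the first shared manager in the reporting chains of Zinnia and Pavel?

Zinnia's chain of managers is Wyatt, Esme, Cora, Bao. Pavel's chain of managers is Wyatt, Esme, Cora, Bao. The first manager that appears in both chains is Wyatt.

Wyatt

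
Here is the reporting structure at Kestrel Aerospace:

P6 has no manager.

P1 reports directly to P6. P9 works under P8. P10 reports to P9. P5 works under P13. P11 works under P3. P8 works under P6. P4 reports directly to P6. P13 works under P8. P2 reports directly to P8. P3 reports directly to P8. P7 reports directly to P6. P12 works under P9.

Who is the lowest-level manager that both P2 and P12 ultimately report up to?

P8

P2's chain of managers is P8, P6. P12's chain of managers is P9, P8, P6. The first manager that appears in both chains is P8.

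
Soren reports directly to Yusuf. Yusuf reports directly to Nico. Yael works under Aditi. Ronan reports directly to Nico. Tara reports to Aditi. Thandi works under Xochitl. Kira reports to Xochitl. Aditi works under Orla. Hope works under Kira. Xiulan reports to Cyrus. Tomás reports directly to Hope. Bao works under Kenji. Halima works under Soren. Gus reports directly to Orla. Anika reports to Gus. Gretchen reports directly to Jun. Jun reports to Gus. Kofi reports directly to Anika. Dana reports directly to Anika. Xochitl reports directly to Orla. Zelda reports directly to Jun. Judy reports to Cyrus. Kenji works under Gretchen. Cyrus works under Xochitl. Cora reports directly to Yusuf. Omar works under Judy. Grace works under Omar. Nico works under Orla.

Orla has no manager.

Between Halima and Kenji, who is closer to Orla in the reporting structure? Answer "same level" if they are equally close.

Both Halima and Kenji are 4 levels below Orla.

same level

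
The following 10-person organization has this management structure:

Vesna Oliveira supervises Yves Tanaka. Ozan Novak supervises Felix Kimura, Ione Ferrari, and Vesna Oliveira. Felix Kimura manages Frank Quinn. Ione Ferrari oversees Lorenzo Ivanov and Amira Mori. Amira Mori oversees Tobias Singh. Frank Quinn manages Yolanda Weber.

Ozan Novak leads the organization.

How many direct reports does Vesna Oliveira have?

1

Vesna Oliveira directly manages Yves Tanaka. That is 1 direct report.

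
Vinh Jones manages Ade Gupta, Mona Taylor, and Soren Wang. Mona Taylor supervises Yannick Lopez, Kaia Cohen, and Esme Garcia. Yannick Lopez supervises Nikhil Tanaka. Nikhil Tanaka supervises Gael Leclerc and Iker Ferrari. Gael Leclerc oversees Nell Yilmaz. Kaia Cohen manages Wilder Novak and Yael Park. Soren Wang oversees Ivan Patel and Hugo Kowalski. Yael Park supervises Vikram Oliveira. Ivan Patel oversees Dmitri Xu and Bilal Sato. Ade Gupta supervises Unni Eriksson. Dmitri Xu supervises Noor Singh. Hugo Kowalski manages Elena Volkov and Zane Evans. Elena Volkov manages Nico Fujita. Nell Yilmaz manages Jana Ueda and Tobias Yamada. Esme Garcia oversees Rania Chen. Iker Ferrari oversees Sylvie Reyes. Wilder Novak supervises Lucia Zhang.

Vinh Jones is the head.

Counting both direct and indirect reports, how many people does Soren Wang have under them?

Soren Wang directly manages Ivan Patel, Hugo Kowalski. Under Ivan Patel: Bilal Sato, Dmitri Xu, Noor Singh (3). Under Hugo Kowalski: Zane Evans, Elena Volkov, Nico Fujita (3). So Soren Wang's organization is 2 direct reports plus everyone under them: 4 + 4 = 8.

8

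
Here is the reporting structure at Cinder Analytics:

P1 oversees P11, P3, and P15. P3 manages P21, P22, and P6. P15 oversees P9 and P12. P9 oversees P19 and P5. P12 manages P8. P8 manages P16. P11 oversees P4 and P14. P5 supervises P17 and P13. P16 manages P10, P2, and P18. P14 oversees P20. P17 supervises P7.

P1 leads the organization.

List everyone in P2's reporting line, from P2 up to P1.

P2 reports to P16. P16 reports to P8. P8 reports to P12. P12 reports to P15. P15 reports to P1. P1 is at the top.

P2 -> P16 -> P8 -> P12 -> P15 -> P1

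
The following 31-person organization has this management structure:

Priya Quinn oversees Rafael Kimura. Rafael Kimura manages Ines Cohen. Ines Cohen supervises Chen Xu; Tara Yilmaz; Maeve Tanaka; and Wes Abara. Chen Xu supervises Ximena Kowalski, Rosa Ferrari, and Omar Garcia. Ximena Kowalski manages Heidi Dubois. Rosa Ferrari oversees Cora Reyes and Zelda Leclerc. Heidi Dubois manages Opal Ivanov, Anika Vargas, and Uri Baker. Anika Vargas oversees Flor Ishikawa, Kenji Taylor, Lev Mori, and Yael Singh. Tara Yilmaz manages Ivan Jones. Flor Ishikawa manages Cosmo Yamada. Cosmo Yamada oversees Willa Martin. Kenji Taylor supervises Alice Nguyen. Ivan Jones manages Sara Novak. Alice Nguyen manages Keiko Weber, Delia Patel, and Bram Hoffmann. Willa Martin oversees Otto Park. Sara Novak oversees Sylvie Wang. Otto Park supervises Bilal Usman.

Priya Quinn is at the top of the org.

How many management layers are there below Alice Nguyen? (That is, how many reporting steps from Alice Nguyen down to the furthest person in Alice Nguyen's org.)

The longest chain under Alice Nguyen runs Alice Nguyen → Bram Hoffmann, which is 1 level below Alice Nguyen.

1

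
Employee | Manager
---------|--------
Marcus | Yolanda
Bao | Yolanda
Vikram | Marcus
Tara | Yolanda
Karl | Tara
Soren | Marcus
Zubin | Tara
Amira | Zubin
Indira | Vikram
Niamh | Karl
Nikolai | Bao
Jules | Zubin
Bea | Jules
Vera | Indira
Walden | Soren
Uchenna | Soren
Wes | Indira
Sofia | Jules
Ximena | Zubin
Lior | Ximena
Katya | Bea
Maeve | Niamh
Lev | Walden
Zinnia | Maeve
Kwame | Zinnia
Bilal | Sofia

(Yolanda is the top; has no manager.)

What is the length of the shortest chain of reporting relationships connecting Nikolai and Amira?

Nikolai is 2 levels below Yolanda, and Amira is 3 levels below Yolanda (their lowest common manager). The shortest path runs up from Nikolai to Yolanda and back down to Amira: 2 + 3 = 5 links.

5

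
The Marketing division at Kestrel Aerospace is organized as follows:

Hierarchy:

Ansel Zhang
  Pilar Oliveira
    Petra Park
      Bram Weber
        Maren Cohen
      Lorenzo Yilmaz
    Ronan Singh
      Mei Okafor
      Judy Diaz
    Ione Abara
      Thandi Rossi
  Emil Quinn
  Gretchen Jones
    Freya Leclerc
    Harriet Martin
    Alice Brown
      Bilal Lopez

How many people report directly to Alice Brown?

1

Alice Brown directly manages Bilal Lopez. That is 1 direct report.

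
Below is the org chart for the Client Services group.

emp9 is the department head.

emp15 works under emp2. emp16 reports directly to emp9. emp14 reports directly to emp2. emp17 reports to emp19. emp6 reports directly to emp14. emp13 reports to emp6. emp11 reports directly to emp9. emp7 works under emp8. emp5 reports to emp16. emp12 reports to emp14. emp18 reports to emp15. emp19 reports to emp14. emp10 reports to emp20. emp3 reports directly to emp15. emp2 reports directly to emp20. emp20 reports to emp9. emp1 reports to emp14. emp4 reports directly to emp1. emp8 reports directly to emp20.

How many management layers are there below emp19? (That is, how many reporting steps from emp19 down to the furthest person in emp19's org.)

The longest chain under emp19 runs emp19 → emp17, which is 1 level below emp19.

1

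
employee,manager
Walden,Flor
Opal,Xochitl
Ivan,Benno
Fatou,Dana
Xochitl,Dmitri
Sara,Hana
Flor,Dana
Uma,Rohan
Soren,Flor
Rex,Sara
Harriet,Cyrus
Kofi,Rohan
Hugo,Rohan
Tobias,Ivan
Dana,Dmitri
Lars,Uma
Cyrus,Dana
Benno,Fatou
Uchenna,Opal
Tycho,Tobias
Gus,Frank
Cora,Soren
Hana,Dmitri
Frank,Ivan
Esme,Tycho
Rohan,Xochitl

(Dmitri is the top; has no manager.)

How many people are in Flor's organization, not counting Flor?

Flor directly manages Soren, Walden. Under Soren: Cora (1). Walden has no reports. So Flor's organization is 2 direct reports plus everyone under them: 2 + 1 = 3.

3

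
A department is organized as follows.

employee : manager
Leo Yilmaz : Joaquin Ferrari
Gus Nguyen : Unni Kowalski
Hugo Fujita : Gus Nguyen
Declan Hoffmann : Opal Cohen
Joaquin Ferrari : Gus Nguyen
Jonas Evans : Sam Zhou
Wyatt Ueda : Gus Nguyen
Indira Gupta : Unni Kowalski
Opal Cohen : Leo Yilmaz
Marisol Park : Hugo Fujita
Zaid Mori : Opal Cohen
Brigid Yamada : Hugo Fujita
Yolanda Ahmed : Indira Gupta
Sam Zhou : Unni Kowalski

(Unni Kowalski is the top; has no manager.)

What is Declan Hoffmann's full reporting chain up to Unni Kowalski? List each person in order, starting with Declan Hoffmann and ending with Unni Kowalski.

Declan Hoffmann -> Opal Cohen -> Leo Yilmaz -> Joaquin Ferrari -> Gus Nguyen -> Unni Kowalski

Declan Hoffmann reports to Opal Cohen. Opal Cohen reports to Leo Yilmaz. Leo Yilmaz reports to Joaquin Ferrari. Joaquin Ferrari reports to Gus Nguyen. Gus Nguyen reports to Unni Kowalski. Unni Kowalski is at the top.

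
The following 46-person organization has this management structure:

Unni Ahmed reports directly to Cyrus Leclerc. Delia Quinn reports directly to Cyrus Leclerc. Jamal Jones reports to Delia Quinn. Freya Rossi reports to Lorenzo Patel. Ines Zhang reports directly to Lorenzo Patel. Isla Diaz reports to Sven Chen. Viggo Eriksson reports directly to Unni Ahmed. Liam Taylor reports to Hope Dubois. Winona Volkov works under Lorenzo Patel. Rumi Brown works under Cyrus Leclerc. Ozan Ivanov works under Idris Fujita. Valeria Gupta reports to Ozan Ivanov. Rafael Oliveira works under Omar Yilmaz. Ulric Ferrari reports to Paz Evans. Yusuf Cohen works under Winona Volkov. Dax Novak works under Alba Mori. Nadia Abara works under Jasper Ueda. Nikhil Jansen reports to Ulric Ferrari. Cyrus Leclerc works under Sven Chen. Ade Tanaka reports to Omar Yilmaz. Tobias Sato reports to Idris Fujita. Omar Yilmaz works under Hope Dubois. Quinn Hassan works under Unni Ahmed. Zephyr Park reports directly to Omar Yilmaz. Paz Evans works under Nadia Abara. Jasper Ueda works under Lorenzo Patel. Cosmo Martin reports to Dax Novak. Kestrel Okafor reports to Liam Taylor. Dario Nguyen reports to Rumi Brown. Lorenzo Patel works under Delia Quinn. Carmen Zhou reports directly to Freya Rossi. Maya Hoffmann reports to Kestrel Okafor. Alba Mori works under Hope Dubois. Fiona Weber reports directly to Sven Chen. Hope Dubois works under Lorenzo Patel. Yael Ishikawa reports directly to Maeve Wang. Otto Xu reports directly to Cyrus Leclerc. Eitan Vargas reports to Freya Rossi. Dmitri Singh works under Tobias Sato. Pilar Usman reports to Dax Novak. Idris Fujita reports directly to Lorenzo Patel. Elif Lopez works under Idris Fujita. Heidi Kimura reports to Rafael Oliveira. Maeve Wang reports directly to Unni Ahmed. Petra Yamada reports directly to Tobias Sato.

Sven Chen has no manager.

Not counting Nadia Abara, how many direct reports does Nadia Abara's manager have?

0

Nadia Abara reports to Jasper Ueda, and Jasper Ueda has no other direct reports. Nadia Abara has 0 peers.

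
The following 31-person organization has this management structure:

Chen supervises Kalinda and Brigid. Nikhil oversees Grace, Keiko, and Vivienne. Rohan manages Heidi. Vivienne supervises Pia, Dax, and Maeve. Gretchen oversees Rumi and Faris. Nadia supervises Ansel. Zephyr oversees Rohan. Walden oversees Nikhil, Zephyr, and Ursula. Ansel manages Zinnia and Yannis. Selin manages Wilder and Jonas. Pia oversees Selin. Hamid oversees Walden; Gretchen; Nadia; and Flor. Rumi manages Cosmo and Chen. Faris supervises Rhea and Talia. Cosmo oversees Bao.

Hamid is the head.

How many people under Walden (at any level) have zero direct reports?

The people in Walden's organization with no one reporting to them are Heidi, Ursula, Grace, Keiko, Dax, Maeve, Wilder, Jonas. That is 8.

8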